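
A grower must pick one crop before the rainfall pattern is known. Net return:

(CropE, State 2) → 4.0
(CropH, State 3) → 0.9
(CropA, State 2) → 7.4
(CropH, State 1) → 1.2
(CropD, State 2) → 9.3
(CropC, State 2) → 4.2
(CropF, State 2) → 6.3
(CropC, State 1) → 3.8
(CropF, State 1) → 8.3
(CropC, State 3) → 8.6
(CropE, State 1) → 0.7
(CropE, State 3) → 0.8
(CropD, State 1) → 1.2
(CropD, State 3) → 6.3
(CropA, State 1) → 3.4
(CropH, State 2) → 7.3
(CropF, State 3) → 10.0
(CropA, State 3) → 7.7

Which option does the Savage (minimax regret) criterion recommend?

Column bests: State 1=8.3, State 2=9.3, State 3=10.0.
CropD regrets: 7.1, 0.0, 3.7 → max 7.1
CropH regrets: 7.1, 2.0, 9.1 → max 9.1
CropC regrets: 4.5, 5.1, 1.4 → max 5.1
CropF regrets: 0.0, 3.0, 0.0 → max 3.0
CropE regrets: 7.6, 5.3, 9.2 → max 9.2
CropA regrets: 4.9, 1.9, 2.3 → max 4.9
Smallest max regret = 3.0 → CropF.

CropF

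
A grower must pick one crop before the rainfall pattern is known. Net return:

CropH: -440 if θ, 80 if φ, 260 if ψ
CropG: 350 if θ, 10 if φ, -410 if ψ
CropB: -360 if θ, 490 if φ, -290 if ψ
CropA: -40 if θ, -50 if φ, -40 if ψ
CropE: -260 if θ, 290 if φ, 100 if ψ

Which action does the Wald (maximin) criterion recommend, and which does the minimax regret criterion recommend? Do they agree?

Row minima: CropH=-440, CropG=-410, CropB=-360, CropA=-50, CropE=-260
Best worst-case = -50 → CropA.
Column bests: θ=350, φ=490, ψ=260.
CropH regrets: 790, 410, 0 → max 790
CropG regrets: 0, 480, 670 → max 670
CropB regrets: 710, 0, 550 → max 710
CropA regrets: 390, 540, 300 → max 540
CropE regrets: 610, 200, 160 → max 610
Smallest max regret = 540 → CropA.

maximin → CropA; minimax regret → CropA (agree)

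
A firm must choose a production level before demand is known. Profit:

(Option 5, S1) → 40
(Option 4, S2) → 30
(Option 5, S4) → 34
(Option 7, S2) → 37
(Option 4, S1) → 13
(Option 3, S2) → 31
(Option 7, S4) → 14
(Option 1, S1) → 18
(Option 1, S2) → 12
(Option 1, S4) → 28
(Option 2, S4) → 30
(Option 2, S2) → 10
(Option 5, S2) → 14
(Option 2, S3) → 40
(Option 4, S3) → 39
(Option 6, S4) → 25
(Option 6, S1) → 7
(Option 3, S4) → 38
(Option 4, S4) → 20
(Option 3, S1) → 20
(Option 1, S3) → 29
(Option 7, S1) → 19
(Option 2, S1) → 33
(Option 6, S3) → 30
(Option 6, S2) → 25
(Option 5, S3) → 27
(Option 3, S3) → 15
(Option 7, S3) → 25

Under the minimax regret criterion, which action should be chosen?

Option 5

Column bests: S1=40, S2=37, S3=40, S4=38.
Option 1 regrets: 22, 25, 11, 10 → max 25
Option 2 regrets: 7, 27, 0, 8 → max 27
Option 3 regrets: 20, 6, 25, 0 → max 25
Option 4 regrets: 27, 7, 1, 18 → max 27
Option 5 regrets: 0, 23, 13, 4 → max 23
Option 6 regrets: 33, 12, 10, 13 → max 33
Option 7 regrets: 21, 0, 15, 24 → max 24
Smallest max regret = 23 → Option 5.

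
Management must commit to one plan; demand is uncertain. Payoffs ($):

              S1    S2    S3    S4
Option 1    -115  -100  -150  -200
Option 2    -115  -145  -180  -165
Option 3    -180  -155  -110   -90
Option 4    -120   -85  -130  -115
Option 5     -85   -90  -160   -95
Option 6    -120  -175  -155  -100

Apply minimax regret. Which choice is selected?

Option 4

Column bests: S1=-85, S2=-85, S3=-110, S4=-90.
Option 1 regrets: 30, 15, 40, 110 → max 110
Option 2 regrets: 30, 60, 70, 75 → max 75
Option 3 regrets: 95, 70, 0, 0 → max 95
Option 4 regrets: 35, 0, 20, 25 → max 35
Option 5 regrets: 0, 5, 50, 5 → max 50
Option 6 regrets: 35, 90, 45, 10 → max 90
Smallest max regret = 35 → Option 4.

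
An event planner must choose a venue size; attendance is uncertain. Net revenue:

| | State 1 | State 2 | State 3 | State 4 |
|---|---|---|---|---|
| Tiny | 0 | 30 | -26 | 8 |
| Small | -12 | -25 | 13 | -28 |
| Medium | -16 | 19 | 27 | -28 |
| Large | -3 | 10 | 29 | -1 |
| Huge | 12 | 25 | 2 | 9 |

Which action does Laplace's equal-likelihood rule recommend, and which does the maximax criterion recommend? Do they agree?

laplace → Huge; maximax → Tiny (disagree)

Row averages: Tiny=3, Small=-13, Medium=0.5, Large=8.75, Huge=12
Highest average = 12 → Huge.
Row maxima: Tiny=30, Small=13, Medium=27, Large=29, Huge=25
Best best-case = 30 → Tiny.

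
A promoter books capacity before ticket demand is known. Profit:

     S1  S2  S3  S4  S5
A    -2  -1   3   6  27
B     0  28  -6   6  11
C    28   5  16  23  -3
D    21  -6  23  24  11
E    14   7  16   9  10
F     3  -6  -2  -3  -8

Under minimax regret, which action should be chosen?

E

Column bests: S1=28, S2=28, S3=23, S4=24, S5=27.
A regrets: 30, 29, 20, 18, 0 → max 30
B regrets: 28, 0, 29, 18, 16 → max 29
C regrets: 0, 23, 7, 1, 30 → max 30
D regrets: 7, 34, 0, 0, 16 → max 34
E regrets: 14, 21, 7, 15, 17 → max 21
F regrets: 25, 34, 25, 27, 35 → max 35
Smallest max regret = 21 → E.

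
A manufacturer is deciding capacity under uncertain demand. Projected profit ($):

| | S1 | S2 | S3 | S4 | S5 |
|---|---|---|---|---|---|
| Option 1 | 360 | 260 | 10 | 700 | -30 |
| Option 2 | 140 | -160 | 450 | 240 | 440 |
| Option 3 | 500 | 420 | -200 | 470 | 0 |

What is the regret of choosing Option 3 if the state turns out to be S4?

230

Best payoff under S4 is 700.
Regret = 700 − 470 = 230.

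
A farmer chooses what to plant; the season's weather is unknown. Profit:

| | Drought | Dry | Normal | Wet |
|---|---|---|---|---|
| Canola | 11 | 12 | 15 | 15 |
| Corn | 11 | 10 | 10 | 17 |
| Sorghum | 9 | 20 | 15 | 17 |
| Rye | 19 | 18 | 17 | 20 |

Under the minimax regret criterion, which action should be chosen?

Rye

Column bests: Drought=19, Dry=20, Normal=17, Wet=20.
Canola regrets: 8, 8, 2, 5 → max 8
Corn regrets: 8, 10, 7, 3 → max 10
Sorghum regrets: 10, 0, 2, 3 → max 10
Rye regrets: 0, 2, 0, 0 → max 2
Smallest max regret = 2 → Rye.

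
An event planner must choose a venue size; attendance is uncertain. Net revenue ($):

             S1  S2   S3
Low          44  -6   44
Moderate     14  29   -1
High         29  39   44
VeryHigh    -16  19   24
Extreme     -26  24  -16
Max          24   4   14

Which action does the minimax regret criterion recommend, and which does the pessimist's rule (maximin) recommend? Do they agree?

Column bests: S1=44, S2=39, S3=44.
Low regrets: 0, 45, 0 → max 45
Moderate regrets: 30, 10, 45 → max 45
High regrets: 15, 0, 0 → max 15
VeryHigh regrets: 60, 20, 20 → max 60
Extreme regrets: 70, 15, 60 → max 70
Max regrets: 20, 35, 30 → max 35
Smallest max regret = 15 → High.
Row minima: Low=-6, Moderate=-1, High=29, VeryHigh=-16, Extreme=-26, Max=4
Best worst-case = 29 → High.

minimax regret → High; maximin → High (agree)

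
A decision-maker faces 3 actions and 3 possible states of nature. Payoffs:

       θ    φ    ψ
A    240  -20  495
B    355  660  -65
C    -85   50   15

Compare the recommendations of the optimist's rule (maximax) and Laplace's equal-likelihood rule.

maximax → B; laplace → B (agree)

Row maxima: A=495, B=660, C=50
Best best-case = 660 → B.
Row averages: A=715/3, B=950/3, C=-20/3
Highest average = 950/3 → B.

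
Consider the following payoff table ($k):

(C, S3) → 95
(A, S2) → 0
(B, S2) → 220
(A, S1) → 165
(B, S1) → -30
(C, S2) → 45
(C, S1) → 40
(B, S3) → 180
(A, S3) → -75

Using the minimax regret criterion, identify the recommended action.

C

Column bests: S1=165, S2=220, S3=180.
A regrets: 0, 220, 255 → max 255
B regrets: 195, 0, 0 → max 195
C regrets: 125, 175, 85 → max 175
Smallest max regret = 175 → C.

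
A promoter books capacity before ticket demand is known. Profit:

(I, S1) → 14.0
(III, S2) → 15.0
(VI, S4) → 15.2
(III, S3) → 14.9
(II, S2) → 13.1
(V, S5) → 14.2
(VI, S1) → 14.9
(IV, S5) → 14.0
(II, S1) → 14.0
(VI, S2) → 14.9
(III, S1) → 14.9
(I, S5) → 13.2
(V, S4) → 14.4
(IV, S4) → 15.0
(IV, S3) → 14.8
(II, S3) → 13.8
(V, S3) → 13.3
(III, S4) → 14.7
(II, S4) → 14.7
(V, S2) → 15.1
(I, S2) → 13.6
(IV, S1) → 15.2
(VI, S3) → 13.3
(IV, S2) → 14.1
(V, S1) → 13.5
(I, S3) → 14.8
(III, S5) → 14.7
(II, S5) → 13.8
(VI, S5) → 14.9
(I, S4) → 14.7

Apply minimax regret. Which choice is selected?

III

Column bests: S1=15.2, S2=15.1, S3=14.9, S4=15.2, S5=14.9.
I regrets: 1.2, 1.5, 0.1, 0.5, 1.7 → max 1.7
II regrets: 1.2, 2.0, 1.1, 0.5, 1.1 → max 2.0
III regrets: 0.3, 0.1, 0.0, 0.5, 0.2 → max 0.5
IV regrets: 0.0, 1.0, 0.1, 0.2, 0.9 → max 1.0
V regrets: 1.7, 0.0, 1.6, 0.8, 0.7 → max 1.7
VI regrets: 0.3, 0.2, 1.6, 0.0, 0.0 → max 1.6
Smallest max regret = 0.5 → III.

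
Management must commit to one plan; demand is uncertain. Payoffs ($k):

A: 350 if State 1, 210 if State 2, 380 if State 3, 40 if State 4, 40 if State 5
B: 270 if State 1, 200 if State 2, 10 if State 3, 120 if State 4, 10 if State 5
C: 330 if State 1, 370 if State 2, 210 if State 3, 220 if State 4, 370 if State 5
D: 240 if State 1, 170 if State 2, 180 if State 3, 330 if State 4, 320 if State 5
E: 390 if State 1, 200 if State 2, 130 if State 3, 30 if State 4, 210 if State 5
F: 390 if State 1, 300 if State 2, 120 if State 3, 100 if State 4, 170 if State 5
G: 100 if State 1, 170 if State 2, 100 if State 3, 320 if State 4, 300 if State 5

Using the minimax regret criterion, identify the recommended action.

Column bests: State 1=390, State 2=370, State 3=380, State 4=330, State 5=370.
A regrets: 40, 160, 0, 290, 330 → max 330
B regrets: 120, 170, 370, 210, 360 → max 370
C regrets: 60, 0, 170, 110, 0 → max 170
D regrets: 150, 200, 200, 0, 50 → max 200
E regrets: 0, 170, 250, 300, 160 → max 300
F regrets: 0, 70, 260, 230, 200 → max 260
G regrets: 290, 200, 280, 10, 70 → max 290
Smallest max regret = 170 → C.

C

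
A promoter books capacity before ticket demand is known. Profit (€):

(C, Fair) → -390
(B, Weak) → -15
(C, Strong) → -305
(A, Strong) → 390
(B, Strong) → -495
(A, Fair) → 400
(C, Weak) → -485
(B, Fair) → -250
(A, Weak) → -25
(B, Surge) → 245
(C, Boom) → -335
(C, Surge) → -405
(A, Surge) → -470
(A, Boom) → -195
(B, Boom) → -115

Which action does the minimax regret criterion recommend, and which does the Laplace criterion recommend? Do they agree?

Column bests: Weak=-15, Fair=400, Strong=390, Boom=-115, Surge=245.
A regrets: 10, 0, 0, 80, 715 → max 715
B regrets: 0, 650, 885, 0, 0 → max 885
C regrets: 470, 790, 695, 220, 650 → max 790
Smallest max regret = 715 → A.
Row averages: A=20, B=-126, C=-384
Highest average = 20 → A.

minimax regret → A; laplace → A (agree)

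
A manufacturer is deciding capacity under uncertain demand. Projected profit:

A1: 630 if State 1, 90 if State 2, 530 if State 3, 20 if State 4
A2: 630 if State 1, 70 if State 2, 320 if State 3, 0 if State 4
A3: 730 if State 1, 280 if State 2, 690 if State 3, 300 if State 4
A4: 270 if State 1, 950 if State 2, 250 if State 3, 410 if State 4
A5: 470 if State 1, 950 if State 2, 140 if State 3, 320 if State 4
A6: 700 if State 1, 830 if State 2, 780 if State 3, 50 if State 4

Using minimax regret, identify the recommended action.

A6

Column bests: State 1=730, State 2=950, State 3=780, State 4=410.
A1 regrets: 100, 860, 250, 390 → max 860
A2 regrets: 100, 880, 460, 410 → max 880
A3 regrets: 0, 670, 90, 110 → max 670
A4 regrets: 460, 0, 530, 0 → max 530
A5 regrets: 260, 0, 640, 90 → max 640
A6 regrets: 30, 120, 0, 360 → max 360
Smallest max regret = 360 → A6.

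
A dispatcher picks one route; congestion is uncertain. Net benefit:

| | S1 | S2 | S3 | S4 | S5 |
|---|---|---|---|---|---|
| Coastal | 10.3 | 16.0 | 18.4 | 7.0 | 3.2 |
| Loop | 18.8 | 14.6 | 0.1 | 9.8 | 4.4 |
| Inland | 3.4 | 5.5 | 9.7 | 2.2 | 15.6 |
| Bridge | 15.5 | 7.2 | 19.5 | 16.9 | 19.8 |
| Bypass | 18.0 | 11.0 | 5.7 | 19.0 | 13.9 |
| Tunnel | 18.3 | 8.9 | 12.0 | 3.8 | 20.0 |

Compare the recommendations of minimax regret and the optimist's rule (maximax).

Column bests: S1=18.8, S2=16.0, S3=19.5, S4=19.0, S5=20.0.
Coastal regrets: 8.5, 0.0, 1.1, 12.0, 16.8 → max 16.8
Loop regrets: 0.0, 1.4, 19.4, 9.2, 15.6 → max 19.4
Inland regrets: 15.4, 10.5, 9.8, 16.8, 4.4 → max 16.8
Bridge regrets: 3.3, 8.8, 0.0, 2.1, 0.2 → max 8.8
Bypass regrets: 0.8, 5.0, 13.8, 0.0, 6.1 → max 13.8
Tunnel regrets: 0.5, 7.1, 7.5, 15.2, 0.0 → max 15.2
Smallest max regret = 8.8 → Bridge.
Row maxima: Coastal=18.4, Loop=18.8, Inland=15.6, Bridge=19.8, Bypass=19.0, Tunnel=20.0
Best best-case = 20.0 → Tunnel.

minimax regret → Bridge; maximax → Tunnel (disagree)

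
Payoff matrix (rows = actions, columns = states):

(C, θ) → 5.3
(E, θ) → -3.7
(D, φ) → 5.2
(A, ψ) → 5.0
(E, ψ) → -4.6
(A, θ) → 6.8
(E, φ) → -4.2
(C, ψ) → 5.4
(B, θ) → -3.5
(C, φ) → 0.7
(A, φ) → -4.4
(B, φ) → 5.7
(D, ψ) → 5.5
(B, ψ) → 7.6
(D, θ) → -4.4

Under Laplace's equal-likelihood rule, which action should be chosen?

Row averages: A=37/15, B=49/15, C=3.8, D=2.1, E=-25/6
Highest average = 3.8 → C.

C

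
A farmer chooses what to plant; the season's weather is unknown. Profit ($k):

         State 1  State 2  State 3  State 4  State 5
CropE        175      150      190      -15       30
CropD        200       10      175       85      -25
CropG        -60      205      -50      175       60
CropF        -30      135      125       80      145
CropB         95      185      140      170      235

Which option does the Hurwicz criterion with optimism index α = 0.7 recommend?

CropB

CropE: 0.7·190 + 0.3·(-15) = 128.5
CropD: 0.7·200 + 0.3·(-25) = 132.5
CropG: 0.7·205 + 0.3·(-60) = 125.5
CropF: 0.7·145 + 0.3·(-30) = 92.5
CropB: 0.7·235 + 0.3·95 = 193
Highest Hurwicz score = 193 → CropB.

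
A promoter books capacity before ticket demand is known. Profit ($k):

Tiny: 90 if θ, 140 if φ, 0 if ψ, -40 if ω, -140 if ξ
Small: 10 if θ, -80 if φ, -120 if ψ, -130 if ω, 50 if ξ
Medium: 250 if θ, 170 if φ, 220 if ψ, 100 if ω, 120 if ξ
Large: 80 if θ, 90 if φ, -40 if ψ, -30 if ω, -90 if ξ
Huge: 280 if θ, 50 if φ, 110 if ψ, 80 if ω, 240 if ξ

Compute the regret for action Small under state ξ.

190

Best payoff under ξ is 240.
Regret = 240 − 50 = 190.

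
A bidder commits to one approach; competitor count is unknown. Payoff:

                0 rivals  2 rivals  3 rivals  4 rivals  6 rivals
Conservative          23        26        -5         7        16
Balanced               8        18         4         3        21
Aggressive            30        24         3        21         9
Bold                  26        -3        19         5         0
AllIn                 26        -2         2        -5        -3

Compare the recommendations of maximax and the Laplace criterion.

Row maxima: Conservative=26, Balanced=21, Aggressive=30, Bold=26, AllIn=26
Best best-case = 30 → Aggressive.
Row averages: Conservative=13.4, Balanced=10.8, Aggressive=17.4, Bold=9.4, AllIn=3.6
Highest average = 17.4 → Aggressive.

maximax → Aggressive; laplace → Aggressive (agree)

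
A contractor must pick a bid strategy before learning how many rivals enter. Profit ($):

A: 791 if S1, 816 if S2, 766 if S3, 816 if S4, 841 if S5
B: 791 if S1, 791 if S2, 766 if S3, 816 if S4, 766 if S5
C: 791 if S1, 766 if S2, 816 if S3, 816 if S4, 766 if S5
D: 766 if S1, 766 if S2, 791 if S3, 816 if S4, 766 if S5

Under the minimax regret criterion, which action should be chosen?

A

Column bests: S1=791, S2=816, S3=816, S4=816, S5=841.
A regrets: 0, 0, 50, 0, 0 → max 50
B regrets: 0, 25, 50, 0, 75 → max 75
C regrets: 0, 50, 0, 0, 75 → max 75
D regrets: 25, 50, 25, 0, 75 → max 75
Smallest max regret = 50 → A.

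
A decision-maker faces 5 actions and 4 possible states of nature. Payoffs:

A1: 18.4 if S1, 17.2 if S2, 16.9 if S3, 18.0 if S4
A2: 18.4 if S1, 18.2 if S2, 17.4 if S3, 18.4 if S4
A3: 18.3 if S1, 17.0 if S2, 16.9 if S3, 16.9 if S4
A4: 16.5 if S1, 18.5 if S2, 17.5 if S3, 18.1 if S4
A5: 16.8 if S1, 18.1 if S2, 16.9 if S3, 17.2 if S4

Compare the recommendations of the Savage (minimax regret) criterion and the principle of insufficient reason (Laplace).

minimax regret → A2; laplace → A2 (agree)

Column bests: S1=18.4, S2=18.5, S3=17.5, S4=18.4.
A1 regrets: 0.0, 1.3, 0.6, 0.4 → max 1.3
A2 regrets: 0.0, 0.3, 0.1, 0.0 → max 0.3
A3 regrets: 0.1, 1.5, 0.6, 1.5 → max 1.5
A4 regrets: 1.9, 0.0, 0.0, 0.3 → max 1.9
A5 regrets: 1.6, 0.4, 0.6, 1.2 → max 1.6
Smallest max regret = 0.3 → A2.
Row averages: A1=17.625, A2=18.1, A3=17.275, A4=17.65, A5=17.25
Highest average = 18.1 → A2.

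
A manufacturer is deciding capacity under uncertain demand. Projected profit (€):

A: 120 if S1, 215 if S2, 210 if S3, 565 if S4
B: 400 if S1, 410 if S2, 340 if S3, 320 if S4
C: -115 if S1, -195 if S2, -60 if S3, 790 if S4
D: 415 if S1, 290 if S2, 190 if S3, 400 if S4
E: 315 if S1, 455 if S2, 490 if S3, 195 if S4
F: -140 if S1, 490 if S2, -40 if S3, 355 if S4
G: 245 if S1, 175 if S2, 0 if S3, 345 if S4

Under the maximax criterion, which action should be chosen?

C

Row maxima: A=565, B=410, C=790, D=415, E=490, F=490, G=345
Best best-case = 790 → C.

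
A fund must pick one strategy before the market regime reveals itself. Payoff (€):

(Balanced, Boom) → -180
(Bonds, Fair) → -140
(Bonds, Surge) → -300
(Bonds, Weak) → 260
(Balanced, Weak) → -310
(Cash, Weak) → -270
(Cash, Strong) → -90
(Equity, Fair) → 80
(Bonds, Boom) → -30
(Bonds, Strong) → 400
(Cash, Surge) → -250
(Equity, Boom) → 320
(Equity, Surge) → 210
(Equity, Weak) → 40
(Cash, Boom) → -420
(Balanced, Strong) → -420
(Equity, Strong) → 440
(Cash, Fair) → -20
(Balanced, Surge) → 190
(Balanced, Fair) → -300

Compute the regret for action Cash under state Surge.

460

Best payoff under Surge is 210.
Regret = 210 − (-250) = 460.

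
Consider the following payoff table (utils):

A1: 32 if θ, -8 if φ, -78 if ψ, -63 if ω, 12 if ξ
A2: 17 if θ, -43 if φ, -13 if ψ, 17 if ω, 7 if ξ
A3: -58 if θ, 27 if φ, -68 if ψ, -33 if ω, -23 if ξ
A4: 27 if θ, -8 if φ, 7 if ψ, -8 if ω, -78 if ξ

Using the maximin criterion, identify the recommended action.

A2

Row minima: A1=-78, A2=-43, A3=-68, A4=-78
Best worst-case = -43 → A2.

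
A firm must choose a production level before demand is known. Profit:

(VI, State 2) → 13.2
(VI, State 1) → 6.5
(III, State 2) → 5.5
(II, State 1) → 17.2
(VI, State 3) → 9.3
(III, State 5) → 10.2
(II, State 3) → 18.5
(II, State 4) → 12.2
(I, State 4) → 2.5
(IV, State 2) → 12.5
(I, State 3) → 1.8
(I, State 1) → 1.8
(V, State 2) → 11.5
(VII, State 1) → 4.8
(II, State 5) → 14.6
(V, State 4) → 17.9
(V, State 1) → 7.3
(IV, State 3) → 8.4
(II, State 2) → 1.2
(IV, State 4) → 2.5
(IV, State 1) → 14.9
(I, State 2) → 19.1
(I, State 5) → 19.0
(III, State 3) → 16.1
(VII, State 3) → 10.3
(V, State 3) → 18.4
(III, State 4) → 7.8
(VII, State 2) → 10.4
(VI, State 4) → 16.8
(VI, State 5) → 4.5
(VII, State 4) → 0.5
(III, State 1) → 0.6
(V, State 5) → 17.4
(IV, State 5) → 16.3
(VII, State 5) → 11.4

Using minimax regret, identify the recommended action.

V

Column bests: State 1=17.2, State 2=19.1, State 3=18.5, State 4=17.9, State 5=19.0.
I regrets: 15.4, 0.0, 16.7, 15.4, 0.0 → max 16.7
II regrets: 0.0, 17.9, 0.0, 5.7, 4.4 → max 17.9
III regrets: 16.6, 13.6, 2.4, 10.1, 8.8 → max 16.6
IV regrets: 2.3, 6.6, 10.1, 15.4, 2.7 → max 15.4
V regrets: 9.9, 7.6, 0.1, 0.0, 1.6 → max 9.9
VI regrets: 10.7, 5.9, 9.2, 1.1, 14.5 → max 14.5
VII regrets: 12.4, 8.7, 8.2, 17.4, 7.6 → max 17.4
Smallest max regret = 9.9 → V.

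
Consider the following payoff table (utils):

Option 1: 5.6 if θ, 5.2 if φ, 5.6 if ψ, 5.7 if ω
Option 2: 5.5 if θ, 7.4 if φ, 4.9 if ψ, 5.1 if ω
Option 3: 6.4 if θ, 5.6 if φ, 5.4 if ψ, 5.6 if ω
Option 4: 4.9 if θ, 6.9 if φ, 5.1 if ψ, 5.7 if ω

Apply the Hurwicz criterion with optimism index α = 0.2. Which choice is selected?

Option 3

Option 1: 0.2·5.7 + 0.8·5.2 = 5.3
Option 2: 0.2·7.4 + 0.8·4.9 = 5.4
Option 3: 0.2·6.4 + 0.8·5.4 = 5.6
Option 4: 0.2·6.9 + 0.8·4.9 = 5.3
Highest Hurwicz score = 5.6 → Option 3.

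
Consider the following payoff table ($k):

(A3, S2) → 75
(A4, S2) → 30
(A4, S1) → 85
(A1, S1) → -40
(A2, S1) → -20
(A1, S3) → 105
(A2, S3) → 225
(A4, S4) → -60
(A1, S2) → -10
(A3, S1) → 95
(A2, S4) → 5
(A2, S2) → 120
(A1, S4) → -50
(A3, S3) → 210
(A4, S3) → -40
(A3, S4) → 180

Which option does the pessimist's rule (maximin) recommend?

Row minima: A1=-50, A2=-20, A3=75, A4=-60
Best worst-case = 75 → A3.

A3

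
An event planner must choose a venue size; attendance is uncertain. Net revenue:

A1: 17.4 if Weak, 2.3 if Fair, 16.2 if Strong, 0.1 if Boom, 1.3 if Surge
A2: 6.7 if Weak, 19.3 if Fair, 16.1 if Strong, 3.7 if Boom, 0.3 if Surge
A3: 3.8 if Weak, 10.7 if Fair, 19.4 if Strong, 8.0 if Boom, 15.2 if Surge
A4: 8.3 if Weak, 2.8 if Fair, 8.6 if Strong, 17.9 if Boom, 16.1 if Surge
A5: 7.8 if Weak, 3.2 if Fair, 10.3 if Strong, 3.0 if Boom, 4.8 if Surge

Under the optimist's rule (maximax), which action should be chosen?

A3

Row maxima: A1=17.4, A2=19.3, A3=19.4, A4=17.9, A5=10.3
Best best-case = 19.4 → A3.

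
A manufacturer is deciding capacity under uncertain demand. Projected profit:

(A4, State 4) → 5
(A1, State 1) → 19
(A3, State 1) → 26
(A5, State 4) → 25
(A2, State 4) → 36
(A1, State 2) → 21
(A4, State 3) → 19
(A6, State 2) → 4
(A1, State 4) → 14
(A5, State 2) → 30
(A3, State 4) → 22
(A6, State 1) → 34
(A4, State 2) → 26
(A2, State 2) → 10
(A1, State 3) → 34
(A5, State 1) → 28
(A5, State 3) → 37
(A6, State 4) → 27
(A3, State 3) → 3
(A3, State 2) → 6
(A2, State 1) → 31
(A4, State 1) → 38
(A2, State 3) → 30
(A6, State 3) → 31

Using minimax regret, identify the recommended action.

A5

Column bests: State 1=38, State 2=30, State 3=37, State 4=36.
A1 regrets: 19, 9, 3, 22 → max 22
A2 regrets: 7, 20, 7, 0 → max 20
A3 regrets: 12, 24, 34, 14 → max 34
A4 regrets: 0, 4, 18, 31 → max 31
A5 regrets: 10, 0, 0, 11 → max 11
A6 regrets: 4, 26, 6, 9 → max 26
Smallest max regret = 11 → A5.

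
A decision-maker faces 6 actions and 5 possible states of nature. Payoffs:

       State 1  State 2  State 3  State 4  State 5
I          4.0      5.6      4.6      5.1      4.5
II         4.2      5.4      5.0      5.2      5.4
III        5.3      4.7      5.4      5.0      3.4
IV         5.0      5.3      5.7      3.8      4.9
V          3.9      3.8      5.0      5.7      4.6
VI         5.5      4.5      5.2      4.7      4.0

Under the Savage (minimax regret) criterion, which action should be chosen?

Column bests: State 1=5.5, State 2=5.6, State 3=5.7, State 4=5.7, State 5=5.4.
I regrets: 1.5, 0.0, 1.1, 0.6, 0.9 → max 1.5
II regrets: 1.3, 0.2, 0.7, 0.5, 0.0 → max 1.3
III regrets: 0.2, 0.9, 0.3, 0.7, 2.0 → max 2.0
IV regrets: 0.5, 0.3, 0.0, 1.9, 0.5 → max 1.9
V regrets: 1.6, 1.8, 0.7, 0.0, 0.8 → max 1.8
VI regrets: 0.0, 1.1, 0.5, 1.0, 1.4 → max 1.4
Smallest max regret = 1.3 → II.

II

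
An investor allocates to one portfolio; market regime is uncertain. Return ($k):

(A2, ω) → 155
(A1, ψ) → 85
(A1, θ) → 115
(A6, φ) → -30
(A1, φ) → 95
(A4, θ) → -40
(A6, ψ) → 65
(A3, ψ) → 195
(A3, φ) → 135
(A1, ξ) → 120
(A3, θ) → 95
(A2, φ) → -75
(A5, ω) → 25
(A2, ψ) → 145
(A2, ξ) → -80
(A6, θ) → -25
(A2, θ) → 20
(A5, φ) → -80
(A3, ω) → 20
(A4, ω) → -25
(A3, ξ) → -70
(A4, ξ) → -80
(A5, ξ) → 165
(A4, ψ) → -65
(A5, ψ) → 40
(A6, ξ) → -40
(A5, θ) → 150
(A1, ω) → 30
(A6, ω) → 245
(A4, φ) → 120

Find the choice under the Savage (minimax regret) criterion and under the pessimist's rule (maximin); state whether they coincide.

minimax regret → A6; maximin → A1 (disagree)

Column bests: θ=150, φ=135, ψ=195, ω=245, ξ=165.
A1 regrets: 35, 40, 110, 215, 45 → max 215
A2 regrets: 130, 210, 50, 90, 245 → max 245
A3 regrets: 55, 0, 0, 225, 235 → max 235
A4 regrets: 190, 15, 260, 270, 245 → max 270
A5 regrets: 0, 215, 155, 220, 0 → max 220
A6 regrets: 175, 165, 130, 0, 205 → max 205
Smallest max regret = 205 → A6.
Row minima: A1=30, A2=-80, A3=-70, A4=-80, A5=-80, A6=-40
Best worst-case = 30 → A1.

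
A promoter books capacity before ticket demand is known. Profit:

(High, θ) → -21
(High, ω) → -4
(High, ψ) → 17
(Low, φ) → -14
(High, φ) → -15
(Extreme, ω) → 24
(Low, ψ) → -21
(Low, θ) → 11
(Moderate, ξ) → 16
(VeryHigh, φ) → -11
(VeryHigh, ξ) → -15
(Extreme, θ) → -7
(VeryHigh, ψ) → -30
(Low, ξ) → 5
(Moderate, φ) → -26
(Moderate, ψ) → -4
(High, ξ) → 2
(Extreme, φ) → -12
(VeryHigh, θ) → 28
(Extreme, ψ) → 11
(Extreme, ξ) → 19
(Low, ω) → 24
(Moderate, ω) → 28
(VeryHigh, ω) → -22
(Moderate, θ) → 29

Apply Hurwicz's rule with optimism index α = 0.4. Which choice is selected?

Extreme

Low: 0.4·24 + 0.6·(-21) = -3
Moderate: 0.4·29 + 0.6·(-26) = -4
High: 0.4·17 + 0.6·(-21) = -5.8
VeryHigh: 0.4·28 + 0.6·(-30) = -6.8
Extreme: 0.4·24 + 0.6·(-12) = 2.4
Highest Hurwicz score = 2.4 → Extreme.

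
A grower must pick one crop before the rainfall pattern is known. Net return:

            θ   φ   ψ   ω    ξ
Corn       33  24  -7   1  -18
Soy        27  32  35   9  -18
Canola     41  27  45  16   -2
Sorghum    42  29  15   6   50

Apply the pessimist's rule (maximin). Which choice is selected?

Row minima: Corn=-18, Soy=-18, Canola=-2, Sorghum=6
Best worst-case = 6 → Sorghum.

Sorghum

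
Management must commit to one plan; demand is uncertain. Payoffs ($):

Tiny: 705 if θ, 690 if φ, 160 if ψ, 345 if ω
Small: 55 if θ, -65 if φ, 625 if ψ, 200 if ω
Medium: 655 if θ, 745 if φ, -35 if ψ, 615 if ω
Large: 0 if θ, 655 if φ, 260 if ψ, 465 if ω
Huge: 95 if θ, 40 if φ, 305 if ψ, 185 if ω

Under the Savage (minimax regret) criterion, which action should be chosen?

Tiny

Column bests: θ=705, φ=745, ψ=625, ω=615.
Tiny regrets: 0, 55, 465, 270 → max 465
Small regrets: 650, 810, 0, 415 → max 810
Medium regrets: 50, 0, 660, 0 → max 660
Large regrets: 705, 90, 365, 150 → max 705
Huge regrets: 610, 705, 320, 430 → max 705
Smallest max regret = 465 → Tiny.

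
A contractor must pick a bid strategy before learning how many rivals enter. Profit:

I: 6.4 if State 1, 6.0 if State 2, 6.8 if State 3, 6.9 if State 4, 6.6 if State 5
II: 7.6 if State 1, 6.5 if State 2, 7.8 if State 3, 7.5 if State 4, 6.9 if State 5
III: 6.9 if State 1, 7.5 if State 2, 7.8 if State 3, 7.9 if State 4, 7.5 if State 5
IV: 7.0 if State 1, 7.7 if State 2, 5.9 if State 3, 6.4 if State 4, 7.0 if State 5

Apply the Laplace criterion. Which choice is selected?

Row averages: I=6.54, II=7.26, III=7.52, IV=6.8
Highest average = 7.52 → III.

III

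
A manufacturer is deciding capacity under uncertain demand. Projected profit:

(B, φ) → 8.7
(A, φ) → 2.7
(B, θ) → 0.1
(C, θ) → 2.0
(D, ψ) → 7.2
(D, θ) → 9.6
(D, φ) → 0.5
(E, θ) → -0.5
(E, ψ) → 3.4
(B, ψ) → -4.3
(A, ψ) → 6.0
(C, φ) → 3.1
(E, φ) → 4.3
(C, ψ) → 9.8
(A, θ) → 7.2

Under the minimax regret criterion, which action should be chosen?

Column bests: θ=9.6, φ=8.7, ψ=9.8.
A regrets: 2.4, 6.0, 3.8 → max 6.0
B regrets: 9.5, 0.0, 14.1 → max 14.1
C regrets: 7.6, 5.6, 0.0 → max 7.6
D regrets: 0.0, 8.2, 2.6 → max 8.2
E regrets: 10.1, 4.4, 6.4 → max 10.1
Smallest max regret = 6.0 → A.

A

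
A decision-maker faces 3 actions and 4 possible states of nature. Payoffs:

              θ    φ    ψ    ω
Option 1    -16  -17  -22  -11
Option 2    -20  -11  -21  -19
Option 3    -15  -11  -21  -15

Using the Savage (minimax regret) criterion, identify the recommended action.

Option 3

Column bests: θ=-15, φ=-11, ψ=-21, ω=-11.
Option 1 regrets: 1, 6, 1, 0 → max 6
Option 2 regrets: 5, 0, 0, 8 → max 8
Option 3 regrets: 0, 0, 0, 4 → max 4
Smallest max regret = 4 → Option 3.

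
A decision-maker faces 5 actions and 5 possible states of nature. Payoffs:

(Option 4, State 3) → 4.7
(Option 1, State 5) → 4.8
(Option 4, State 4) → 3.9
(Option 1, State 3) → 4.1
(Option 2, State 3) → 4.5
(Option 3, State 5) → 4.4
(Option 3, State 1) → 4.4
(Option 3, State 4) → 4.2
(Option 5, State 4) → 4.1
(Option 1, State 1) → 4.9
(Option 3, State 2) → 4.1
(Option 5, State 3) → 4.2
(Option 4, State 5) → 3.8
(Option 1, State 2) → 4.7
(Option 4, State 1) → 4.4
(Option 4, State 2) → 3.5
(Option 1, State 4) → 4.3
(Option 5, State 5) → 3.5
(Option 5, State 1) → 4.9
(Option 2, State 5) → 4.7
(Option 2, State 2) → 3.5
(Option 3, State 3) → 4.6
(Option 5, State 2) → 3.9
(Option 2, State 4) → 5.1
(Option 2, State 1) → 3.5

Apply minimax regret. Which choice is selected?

Column bests: State 1=4.9, State 2=4.7, State 3=4.7, State 4=5.1, State 5=4.8.
Option 1 regrets: 0.0, 0.0, 0.6, 0.8, 0.0 → max 0.8
Option 2 regrets: 1.4, 1.2, 0.2, 0.0, 0.1 → max 1.4
Option 3 regrets: 0.5, 0.6, 0.1, 0.9, 0.4 → max 0.9
Option 4 regrets: 0.5, 1.2, 0.0, 1.2, 1.0 → max 1.2
Option 5 regrets: 0.0, 0.8, 0.5, 1.0, 1.3 → max 1.3
Smallest max regret = 0.8 → Option 1.

Option 1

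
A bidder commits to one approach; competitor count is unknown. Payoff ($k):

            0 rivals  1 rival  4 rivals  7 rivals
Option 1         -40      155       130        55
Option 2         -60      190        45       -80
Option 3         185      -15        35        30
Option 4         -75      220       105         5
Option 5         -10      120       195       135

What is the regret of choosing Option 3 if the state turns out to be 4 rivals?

160

Best payoff under 4 rivals is 195.
Regret = 195 − 35 = 160.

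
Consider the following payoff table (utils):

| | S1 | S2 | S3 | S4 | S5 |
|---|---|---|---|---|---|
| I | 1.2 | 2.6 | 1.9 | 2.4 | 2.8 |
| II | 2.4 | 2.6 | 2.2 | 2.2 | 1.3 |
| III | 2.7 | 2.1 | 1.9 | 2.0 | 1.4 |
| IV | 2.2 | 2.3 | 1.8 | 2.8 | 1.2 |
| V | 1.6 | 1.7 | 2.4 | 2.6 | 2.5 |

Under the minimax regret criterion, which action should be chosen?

Column bests: S1=2.7, S2=2.6, S3=2.4, S4=2.8, S5=2.8.
I regrets: 1.5, 0.0, 0.5, 0.4, 0.0 → max 1.5
II regrets: 0.3, 0.0, 0.2, 0.6, 1.5 → max 1.5
III regrets: 0.0, 0.5, 0.5, 0.8, 1.4 → max 1.4
IV regrets: 0.5, 0.3, 0.6, 0.0, 1.6 → max 1.6
V regrets: 1.1, 0.9, 0.0, 0.2, 0.3 → max 1.1
Smallest max regret = 1.1 → V.

V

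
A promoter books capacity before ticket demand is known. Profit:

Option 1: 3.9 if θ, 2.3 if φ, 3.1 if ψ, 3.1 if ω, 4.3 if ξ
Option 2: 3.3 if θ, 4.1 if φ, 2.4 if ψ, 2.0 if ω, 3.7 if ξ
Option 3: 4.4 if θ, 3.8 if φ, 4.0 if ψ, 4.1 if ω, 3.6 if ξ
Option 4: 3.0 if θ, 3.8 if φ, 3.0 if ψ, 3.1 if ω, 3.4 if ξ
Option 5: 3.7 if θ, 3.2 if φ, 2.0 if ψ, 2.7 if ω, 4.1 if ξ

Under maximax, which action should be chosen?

Row maxima: Option 1=4.3, Option 2=4.1, Option 3=4.4, Option 4=3.8, Option 5=4.1
Best best-case = 4.4 → Option 3.

Option 3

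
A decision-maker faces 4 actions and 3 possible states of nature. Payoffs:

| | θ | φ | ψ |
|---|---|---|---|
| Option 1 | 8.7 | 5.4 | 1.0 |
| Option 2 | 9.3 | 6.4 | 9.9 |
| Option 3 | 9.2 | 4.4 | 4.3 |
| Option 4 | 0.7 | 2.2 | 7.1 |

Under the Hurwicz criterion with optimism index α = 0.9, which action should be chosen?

Option 1: 0.9·8.7 + 0.1·1.0 = 7.93
Option 2: 0.9·9.9 + 0.1·6.4 = 9.55
Option 3: 0.9·9.2 + 0.1·4.3 = 8.71
Option 4: 0.9·7.1 + 0.1·0.7 = 6.46
Highest Hurwicz score = 9.55 → Option 2.

Option 2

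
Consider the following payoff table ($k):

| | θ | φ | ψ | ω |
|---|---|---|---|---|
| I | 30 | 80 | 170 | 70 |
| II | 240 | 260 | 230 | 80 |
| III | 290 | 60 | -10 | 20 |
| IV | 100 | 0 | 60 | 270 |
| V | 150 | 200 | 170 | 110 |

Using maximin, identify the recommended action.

Row minima: I=30, II=80, III=-10, IV=0, V=110
Best worst-case = 110 → V.

V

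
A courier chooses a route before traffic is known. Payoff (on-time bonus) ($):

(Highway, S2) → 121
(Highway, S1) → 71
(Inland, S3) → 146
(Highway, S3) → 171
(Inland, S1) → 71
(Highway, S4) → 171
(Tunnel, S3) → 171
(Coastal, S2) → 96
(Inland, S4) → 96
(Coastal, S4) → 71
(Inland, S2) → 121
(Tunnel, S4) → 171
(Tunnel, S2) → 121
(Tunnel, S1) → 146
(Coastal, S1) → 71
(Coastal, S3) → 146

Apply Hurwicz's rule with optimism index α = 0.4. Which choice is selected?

Tunnel

Coastal: 0.4·146 + 0.6·71 = 101
Highway: 0.4·171 + 0.6·71 = 111
Tunnel: 0.4·171 + 0.6·121 = 141
Inland: 0.4·146 + 0.6·71 = 101
Highest Hurwicz score = 141 → Tunnel.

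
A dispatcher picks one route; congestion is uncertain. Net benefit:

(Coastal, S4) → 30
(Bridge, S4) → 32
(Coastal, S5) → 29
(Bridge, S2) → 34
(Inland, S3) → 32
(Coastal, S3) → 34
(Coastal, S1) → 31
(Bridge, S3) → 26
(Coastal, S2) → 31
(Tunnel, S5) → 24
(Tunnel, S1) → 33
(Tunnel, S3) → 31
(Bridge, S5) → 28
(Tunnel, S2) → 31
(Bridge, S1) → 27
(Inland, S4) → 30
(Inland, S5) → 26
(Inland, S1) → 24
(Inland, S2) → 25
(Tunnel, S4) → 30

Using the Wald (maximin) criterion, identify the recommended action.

Coastal

Row minima: Bridge=26, Coastal=29, Tunnel=24, Inland=24
Best worst-case = 29 → Coastal.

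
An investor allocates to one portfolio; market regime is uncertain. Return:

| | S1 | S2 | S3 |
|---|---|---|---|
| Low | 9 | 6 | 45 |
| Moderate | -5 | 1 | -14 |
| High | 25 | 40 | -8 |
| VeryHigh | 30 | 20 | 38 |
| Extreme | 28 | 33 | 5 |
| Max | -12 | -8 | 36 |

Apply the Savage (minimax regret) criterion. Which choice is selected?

VeryHigh

Column bests: S1=30, S2=40, S3=45.
Low regrets: 21, 34, 0 → max 34
Moderate regrets: 35, 39, 59 → max 59
High regrets: 5, 0, 53 → max 53
VeryHigh regrets: 0, 20, 7 → max 20
Extreme regrets: 2, 7, 40 → max 40
Max regrets: 42, 48, 9 → max 48
Smallest max regret = 20 → VeryHigh.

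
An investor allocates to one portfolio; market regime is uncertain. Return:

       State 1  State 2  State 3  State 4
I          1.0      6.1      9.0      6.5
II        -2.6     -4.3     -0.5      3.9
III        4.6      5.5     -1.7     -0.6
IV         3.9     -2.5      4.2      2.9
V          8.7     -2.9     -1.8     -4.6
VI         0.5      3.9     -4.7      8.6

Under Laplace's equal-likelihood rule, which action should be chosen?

Row averages: I=5.65, II=-0.875, III=1.95, IV=2.125, V=-0.15, VI=2.075
Highest average = 5.65 → I.

I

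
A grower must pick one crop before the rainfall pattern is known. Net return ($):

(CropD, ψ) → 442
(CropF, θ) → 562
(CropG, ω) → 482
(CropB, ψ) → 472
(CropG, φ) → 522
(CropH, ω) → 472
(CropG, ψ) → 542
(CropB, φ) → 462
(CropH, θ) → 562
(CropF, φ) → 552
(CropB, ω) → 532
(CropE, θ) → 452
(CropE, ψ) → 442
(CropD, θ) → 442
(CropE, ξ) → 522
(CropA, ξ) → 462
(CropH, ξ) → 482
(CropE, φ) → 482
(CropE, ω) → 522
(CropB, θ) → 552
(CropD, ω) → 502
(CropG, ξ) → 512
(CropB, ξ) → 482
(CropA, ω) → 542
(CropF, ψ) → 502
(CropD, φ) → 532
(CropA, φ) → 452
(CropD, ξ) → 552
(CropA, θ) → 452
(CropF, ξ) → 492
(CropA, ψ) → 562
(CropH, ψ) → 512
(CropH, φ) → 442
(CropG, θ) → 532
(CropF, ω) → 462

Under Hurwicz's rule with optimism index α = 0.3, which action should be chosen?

CropG

CropH: 0.3·562 + 0.7·442 = 478
CropB: 0.3·552 + 0.7·462 = 489
CropG: 0.3·542 + 0.7·482 = 500
CropF: 0.3·562 + 0.7·462 = 492
CropA: 0.3·562 + 0.7·452 = 485
CropD: 0.3·552 + 0.7·442 = 475
CropE: 0.3·522 + 0.7·442 = 466
Highest Hurwicz score = 500 → CropG.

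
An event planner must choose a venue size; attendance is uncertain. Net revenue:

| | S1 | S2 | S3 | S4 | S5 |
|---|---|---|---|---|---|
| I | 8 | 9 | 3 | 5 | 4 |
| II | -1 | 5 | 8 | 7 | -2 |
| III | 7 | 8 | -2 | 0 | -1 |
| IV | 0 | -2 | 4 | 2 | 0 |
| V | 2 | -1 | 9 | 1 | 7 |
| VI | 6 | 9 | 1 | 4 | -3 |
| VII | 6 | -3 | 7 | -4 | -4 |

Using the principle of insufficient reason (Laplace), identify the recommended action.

Row averages: I=5.8, II=3.4, III=2.4, IV=0.8, V=3.6, VI=3.4, VII=0.4
Highest average = 5.8 → I.

I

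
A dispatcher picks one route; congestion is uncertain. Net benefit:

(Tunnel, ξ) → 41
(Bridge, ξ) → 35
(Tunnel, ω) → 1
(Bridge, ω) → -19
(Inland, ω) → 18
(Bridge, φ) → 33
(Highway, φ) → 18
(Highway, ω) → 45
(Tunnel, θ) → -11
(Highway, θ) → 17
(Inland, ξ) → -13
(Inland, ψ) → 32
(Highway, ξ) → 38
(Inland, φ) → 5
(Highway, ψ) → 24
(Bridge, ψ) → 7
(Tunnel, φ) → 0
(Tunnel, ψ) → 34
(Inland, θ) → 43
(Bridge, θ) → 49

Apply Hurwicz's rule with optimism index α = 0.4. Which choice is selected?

Bridge: 0.4·49 + 0.6·(-19) = 8.2
Inland: 0.4·43 + 0.6·(-13) = 9.4
Highway: 0.4·45 + 0.6·17 = 28.2
Tunnel: 0.4·41 + 0.6·(-11) = 9.8
Highest Hurwicz score = 28.2 → Highway.

Highway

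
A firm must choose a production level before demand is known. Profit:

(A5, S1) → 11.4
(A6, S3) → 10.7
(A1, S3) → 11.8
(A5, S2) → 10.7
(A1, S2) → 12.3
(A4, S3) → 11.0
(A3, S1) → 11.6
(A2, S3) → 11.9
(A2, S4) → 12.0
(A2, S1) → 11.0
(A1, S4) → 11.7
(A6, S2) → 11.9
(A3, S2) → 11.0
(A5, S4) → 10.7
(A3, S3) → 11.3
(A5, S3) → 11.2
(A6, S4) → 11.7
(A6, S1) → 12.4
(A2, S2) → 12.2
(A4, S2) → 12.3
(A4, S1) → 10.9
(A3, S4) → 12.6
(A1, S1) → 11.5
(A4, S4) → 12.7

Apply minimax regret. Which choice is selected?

A1

Column bests: S1=12.4, S2=12.3, S3=11.9, S4=12.7.
A1 regrets: 0.9, 0.0, 0.1, 1.0 → max 1.0
A2 regrets: 1.4, 0.1, 0.0, 0.7 → max 1.4
A3 regrets: 0.8, 1.3, 0.6, 0.1 → max 1.3
A4 regrets: 1.5, 0.0, 0.9, 0.0 → max 1.5
A5 regrets: 1.0, 1.6, 0.7, 2.0 → max 2.0
A6 regrets: 0.0, 0.4, 1.2, 1.0 → max 1.2
Smallest max regret = 1.0 → A1.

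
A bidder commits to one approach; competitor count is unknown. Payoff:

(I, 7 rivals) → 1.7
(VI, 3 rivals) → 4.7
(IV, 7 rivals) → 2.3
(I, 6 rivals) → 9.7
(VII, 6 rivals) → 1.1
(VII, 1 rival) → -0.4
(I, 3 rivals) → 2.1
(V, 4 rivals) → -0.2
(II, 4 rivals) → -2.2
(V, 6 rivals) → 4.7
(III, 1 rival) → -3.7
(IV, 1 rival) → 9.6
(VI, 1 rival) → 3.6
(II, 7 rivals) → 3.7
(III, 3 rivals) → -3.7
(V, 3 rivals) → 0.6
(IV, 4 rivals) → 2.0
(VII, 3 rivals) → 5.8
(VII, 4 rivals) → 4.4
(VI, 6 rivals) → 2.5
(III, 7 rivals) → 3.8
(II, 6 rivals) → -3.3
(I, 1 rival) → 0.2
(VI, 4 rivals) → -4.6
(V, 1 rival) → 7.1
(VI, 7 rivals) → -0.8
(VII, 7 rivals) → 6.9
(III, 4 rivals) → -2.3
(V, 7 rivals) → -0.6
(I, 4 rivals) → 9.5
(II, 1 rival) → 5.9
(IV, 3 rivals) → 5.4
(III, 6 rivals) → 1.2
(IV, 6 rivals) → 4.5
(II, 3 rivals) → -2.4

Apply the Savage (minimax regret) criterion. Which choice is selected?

IV

Column bests: 1 rival=9.6, 3 rivals=5.8, 4 rivals=9.5, 6 rivals=9.7, 7 rivals=6.9.
I regrets: 9.4, 3.7, 0.0, 0.0, 5.2 → max 9.4
II regrets: 3.7, 8.2, 11.7, 13.0, 3.2 → max 13.0
III regrets: 13.3, 9.5, 11.8, 8.5, 3.1 → max 13.3
IV regrets: 0.0, 0.4, 7.5, 5.2, 4.6 → max 7.5
V regrets: 2.5, 5.2, 9.7, 5.0, 7.5 → max 9.7
VI regrets: 6.0, 1.1, 14.1, 7.2, 7.7 → max 14.1
VII regrets: 10.0, 0.0, 5.1, 8.6, 0.0 → max 10.0
Smallest max regret = 7.5 → IV.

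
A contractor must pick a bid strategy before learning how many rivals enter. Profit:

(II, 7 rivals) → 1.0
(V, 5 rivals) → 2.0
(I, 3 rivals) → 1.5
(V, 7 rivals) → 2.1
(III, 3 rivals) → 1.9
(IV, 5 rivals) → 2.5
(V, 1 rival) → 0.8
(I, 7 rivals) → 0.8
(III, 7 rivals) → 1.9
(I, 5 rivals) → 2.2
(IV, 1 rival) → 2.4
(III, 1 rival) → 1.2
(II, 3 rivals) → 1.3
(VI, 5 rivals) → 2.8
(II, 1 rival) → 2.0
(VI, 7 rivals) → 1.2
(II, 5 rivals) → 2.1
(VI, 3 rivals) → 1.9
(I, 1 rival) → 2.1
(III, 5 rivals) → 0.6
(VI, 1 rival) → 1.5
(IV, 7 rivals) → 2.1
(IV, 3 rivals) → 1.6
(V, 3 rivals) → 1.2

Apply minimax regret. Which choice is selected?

IV

Column bests: 1 rival=2.4, 3 rivals=1.9, 5 rivals=2.8, 7 rivals=2.1.
I regrets: 0.3, 0.4, 0.6, 1.3 → max 1.3
II regrets: 0.4, 0.6, 0.7, 1.1 → max 1.1
III regrets: 1.2, 0.0, 2.2, 0.2 → max 2.2
IV regrets: 0.0, 0.3, 0.3, 0.0 → max 0.3
V regrets: 1.6, 0.7, 0.8, 0.0 → max 1.6
VI regrets: 0.9, 0.0, 0.0, 0.9 → max 0.9
Smallest max regret = 0.3 → IV.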